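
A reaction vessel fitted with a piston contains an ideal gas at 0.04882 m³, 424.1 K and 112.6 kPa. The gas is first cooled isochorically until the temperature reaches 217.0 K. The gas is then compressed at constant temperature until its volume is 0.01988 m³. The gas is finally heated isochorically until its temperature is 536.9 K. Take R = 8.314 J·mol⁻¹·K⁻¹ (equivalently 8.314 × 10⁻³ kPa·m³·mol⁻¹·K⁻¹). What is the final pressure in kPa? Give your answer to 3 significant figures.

P₄ ≈ 350 kPa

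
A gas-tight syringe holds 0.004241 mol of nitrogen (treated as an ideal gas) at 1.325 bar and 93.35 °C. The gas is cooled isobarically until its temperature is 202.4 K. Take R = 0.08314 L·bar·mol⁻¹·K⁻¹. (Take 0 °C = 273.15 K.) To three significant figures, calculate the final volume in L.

V₂ ≈ 0.0539 L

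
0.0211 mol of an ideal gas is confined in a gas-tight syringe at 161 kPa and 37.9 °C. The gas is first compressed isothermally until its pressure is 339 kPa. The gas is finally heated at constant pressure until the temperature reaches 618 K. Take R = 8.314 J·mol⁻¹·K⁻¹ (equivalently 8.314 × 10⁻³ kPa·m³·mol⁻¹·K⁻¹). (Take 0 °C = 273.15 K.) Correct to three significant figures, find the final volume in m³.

V₃ ≈ 0.000320 m³

Convert: T₁ = 311.0 K.
From PV = nRT: V₁ = nRT₁/P₁ = 0.0003389 m³.
T constant ⇒ Boyle's law P V = const: T₂ = T₁; V₂ = V₁·(P₁/P₂) = 0.0001610 m³.
Isobaric, so V/T is constant: P₃ = P₂; V₃ = V₂·(T₃/T₂) = 0.0003198 m³.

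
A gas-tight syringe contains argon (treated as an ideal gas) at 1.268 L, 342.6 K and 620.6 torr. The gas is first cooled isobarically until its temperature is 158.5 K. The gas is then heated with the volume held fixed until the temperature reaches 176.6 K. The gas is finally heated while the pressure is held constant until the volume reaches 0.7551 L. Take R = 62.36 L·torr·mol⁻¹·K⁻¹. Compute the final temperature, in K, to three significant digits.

T₄ ≈ 227 K

Isobaric, so V/T is constant: P₂ = P₁; V₂ = V₁·(T₂/T₁) = 0.5866 L.
V constant ⇒ P ∝ T: V₃ = V₂; P₃ = P₂·(T₃/T₂) = 691.5 torr.
P constant ⇒ V ∝ T: P₄ = P₃; T₄ = T₃·(V₄/V₃) = 227.3 K.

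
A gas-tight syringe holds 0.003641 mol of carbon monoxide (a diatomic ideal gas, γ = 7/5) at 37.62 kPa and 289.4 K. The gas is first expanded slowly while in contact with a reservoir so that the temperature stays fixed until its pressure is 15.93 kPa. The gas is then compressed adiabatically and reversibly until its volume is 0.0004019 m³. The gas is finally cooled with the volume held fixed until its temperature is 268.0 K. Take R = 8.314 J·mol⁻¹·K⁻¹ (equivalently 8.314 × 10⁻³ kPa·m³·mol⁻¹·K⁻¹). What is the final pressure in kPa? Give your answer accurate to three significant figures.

P₄ ≈ 20.2 kPa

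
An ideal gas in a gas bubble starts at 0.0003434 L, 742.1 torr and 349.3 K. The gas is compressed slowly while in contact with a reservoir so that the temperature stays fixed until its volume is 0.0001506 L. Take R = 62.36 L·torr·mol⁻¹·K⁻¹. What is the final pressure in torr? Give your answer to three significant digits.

P₂ ≈ 1.69e+03 torr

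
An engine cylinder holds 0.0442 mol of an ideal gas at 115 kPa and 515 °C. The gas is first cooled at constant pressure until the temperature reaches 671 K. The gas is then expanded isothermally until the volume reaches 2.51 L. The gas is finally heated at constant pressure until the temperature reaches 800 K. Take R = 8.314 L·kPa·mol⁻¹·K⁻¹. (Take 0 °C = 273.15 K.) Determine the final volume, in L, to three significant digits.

V₄ ≈ 2.99 L

Convert: T₁ = 788.1 K.
From PV = nRT: V₁ = nRT₁/P₁ = 2.519 L.
Isobaric, so V/T is constant: P₂ = P₁; V₂ = V₁·(T₂/T₁) = 2.144 L.
Isothermal, so P V is constant: T₃ = T₂; P₃ = P₂·(V₂/V₃) = 98.24 kPa.
Isobaric, so V/T is constant: P₄ = P₃; V₄ = V₃·(T₄/T₃) = 2.993 L.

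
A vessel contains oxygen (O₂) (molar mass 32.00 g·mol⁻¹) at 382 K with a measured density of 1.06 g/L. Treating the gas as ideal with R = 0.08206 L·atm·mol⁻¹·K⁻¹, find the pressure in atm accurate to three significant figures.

P ≈ 1.04 atm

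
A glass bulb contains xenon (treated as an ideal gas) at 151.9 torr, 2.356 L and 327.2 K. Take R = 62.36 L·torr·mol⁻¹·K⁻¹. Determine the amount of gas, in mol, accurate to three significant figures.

n ≈ 0.0175 mol

PV = nRT ⇒ n = PV/(RT) = (151.9 × 2.356) / (62.36 × 327.2)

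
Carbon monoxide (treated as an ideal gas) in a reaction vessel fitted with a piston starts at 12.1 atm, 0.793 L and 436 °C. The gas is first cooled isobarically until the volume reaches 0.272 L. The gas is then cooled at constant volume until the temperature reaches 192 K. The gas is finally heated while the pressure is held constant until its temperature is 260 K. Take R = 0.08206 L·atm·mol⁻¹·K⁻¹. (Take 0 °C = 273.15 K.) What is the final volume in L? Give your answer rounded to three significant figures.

V₄ ≈ 0.368 L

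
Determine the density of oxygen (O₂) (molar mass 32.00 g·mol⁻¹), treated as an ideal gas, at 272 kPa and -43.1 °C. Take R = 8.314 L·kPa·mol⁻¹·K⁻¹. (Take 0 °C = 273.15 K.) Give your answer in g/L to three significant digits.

ρ = PM/(RT) = (272 × 32.00) / (8.314 × 230.0)

ρ ≈ 4.55 g/L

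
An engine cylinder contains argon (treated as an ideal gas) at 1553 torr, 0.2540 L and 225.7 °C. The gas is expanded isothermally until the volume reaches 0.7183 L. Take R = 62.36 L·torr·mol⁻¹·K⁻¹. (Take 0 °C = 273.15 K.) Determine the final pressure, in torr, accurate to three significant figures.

P₂ ≈ 549 torr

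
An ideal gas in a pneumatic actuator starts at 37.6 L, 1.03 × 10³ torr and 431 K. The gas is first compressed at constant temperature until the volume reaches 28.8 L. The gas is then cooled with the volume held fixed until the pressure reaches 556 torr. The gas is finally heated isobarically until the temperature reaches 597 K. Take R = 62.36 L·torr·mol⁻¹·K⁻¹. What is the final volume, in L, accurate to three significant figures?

V₄ ≈ 96.5 L

Isothermal, so P V is constant: T₂ = T₁; P₂ = P₁·(V₁/V₂) = 1345 torr.
V constant ⇒ P ∝ T: V₃ = V₂; T₃ = T₂·(P₃/P₂) = 178.2 K.
Isobaric, so V/T is constant: P₄ = P₃; V₄ = V₃·(T₄/T₃) = 96.48 L.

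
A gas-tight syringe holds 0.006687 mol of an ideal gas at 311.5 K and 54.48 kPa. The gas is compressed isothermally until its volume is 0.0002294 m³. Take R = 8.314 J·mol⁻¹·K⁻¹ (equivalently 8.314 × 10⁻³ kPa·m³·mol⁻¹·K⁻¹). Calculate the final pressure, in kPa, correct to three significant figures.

P₂ ≈ 75.5 kPa

From PV = nRT: V₁ = nRT₁/P₁ = 0.0003179 m³.
Isothermal, so P V is constant: T₂ = T₁; P₂ = P₁·(V₁/V₂) = 75.49 kPa.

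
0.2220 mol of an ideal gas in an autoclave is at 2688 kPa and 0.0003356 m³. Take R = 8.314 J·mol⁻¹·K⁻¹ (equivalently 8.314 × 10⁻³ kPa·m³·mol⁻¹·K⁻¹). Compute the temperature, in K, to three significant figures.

PV = nRT ⇒ T = PV/(nR) = (2688 × 0.0003356) / (0.2220 × 8.314 × 10⁻³)

T ≈ 489 K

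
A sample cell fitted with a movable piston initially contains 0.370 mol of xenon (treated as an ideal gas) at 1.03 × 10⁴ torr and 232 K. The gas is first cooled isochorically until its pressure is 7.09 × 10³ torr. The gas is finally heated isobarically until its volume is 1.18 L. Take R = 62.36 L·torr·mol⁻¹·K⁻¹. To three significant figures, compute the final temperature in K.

T₃ ≈ 363 K

From PV = nRT: V₁ = nRT₁/P₁ = 0.5197 L.
V constant ⇒ P ∝ T: V₂ = V₁; T₂ = T₁·(P₂/P₁) = 159.7 K.
P constant ⇒ V ∝ T: P₃ = P₂; T₃ = T₂·(V₃/V₂) = 362.6 K.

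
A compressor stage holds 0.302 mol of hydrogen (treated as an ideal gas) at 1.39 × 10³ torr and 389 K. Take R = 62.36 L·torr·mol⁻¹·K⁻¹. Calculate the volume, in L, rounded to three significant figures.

PV = nRT ⇒ V = nRT/P = (0.302 × 62.36 × 389) / 1.39e+03

V ≈ 5.27 L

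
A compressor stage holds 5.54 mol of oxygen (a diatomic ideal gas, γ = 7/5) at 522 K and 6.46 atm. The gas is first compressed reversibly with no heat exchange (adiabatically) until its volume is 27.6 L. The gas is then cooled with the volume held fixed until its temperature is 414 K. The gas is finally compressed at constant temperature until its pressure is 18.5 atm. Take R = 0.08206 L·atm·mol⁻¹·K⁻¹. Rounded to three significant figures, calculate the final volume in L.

V₄ ≈ 10.2 L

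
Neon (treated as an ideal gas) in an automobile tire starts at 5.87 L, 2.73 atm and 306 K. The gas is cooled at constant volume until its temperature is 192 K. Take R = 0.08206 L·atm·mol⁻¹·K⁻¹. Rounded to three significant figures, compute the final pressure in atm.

V constant ⇒ P ∝ T: V₂ = V₁; P₂ = P₁·(T₂/T₁) = 1.713 atm.

P₂ ≈ 1.71 atm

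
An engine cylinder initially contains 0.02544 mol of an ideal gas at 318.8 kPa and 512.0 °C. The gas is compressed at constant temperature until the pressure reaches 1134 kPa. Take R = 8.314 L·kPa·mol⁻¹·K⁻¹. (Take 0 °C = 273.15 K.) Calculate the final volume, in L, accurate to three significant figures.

V₂ ≈ 0.146 L

Convert: T₁ = 785.1 K.
From PV = nRT: V₁ = nRT₁/P₁ = 0.5209 L.
T constant ⇒ Boyle's law P V = const: T₂ = T₁; V₂ = V₁·(P₁/P₂) = 0.1464 L.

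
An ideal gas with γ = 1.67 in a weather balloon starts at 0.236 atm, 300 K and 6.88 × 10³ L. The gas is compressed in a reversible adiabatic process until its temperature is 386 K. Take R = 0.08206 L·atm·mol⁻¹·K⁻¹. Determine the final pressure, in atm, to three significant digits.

Reversible adiabatic, γ = 1.67: P₂ = P₁·(T₂/T₁)^(γ/(γ−1)) = 0.4423 atm; V₂ = V₁·(T₁/T₂)^(1/(γ−1)) = 4723 L.

P₂ ≈ 0.442 atm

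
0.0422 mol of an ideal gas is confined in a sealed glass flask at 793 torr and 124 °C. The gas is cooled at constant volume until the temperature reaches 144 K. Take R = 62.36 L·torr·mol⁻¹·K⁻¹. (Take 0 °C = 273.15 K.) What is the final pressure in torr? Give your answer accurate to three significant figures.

P₂ ≈ 288 torr

Convert: T₁ = 397.1 K.
From PV = nRT: V₁ = nRT₁/P₁ = 1.318 L.
V constant ⇒ P ∝ T: V₂ = V₁; P₂ = P₁·(T₂/T₁) = 287.5 torr.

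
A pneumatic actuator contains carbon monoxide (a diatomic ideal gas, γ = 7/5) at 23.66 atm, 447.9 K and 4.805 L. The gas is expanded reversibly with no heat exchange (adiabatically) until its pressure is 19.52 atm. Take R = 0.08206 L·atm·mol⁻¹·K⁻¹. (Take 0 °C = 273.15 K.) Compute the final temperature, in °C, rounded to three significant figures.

Reversible adiabatic, γ = 7/5: T₂ = T₁·(P₂/P₁)^((γ−1)/γ) = 423.9 K; V₂ = V₁·(P₁/P₂)^(1/γ) = 5.513 L.

T₂ ≈ 151 °C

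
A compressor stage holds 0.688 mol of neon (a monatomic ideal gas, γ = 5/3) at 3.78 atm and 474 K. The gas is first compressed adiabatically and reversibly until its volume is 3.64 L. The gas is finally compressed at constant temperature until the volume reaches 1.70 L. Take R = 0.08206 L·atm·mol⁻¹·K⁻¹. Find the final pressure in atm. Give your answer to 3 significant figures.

From PV = nRT: V₁ = nRT₁/P₁ = 7.080 L.
Adiabatic (γ = 5/3), T V^(γ−1) and P V^γ constant: T₂ = T₁·(V₁/V₂)^(γ−1) = 738.6 K; P₂ = P₁·(V₁/V₂)^γ = 11.46 atm.
T constant ⇒ Boyle's law P V = const: T₃ = T₂; P₃ = P₂·(V₂/V₃) = 24.53 atm.

P₃ ≈ 24.5 atm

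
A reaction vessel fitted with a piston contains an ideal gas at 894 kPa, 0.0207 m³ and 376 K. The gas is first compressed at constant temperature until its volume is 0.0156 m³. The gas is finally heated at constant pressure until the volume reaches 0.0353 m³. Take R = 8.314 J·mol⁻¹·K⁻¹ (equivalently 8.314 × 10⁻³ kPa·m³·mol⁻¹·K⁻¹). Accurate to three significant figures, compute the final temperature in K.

T₃ ≈ 851 K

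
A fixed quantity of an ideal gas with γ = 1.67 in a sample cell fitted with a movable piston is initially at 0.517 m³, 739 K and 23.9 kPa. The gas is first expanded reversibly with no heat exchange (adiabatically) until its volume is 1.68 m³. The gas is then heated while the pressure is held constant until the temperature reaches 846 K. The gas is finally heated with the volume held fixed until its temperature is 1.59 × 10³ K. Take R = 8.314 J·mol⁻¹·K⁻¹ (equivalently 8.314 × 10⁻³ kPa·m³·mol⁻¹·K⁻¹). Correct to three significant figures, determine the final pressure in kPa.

P₄ ≈ 6.28 kPa

Adiabatic (γ = 1.67), T V^(γ−1) and P V^γ constant: T₂ = T₁·(V₁/V₂)^(γ−1) = 335.5 K; P₂ = P₁·(V₁/V₂)^γ = 3.339 kPa.
P constant ⇒ V ∝ T: P₃ = P₂; V₃ = V₂·(T₃/T₂) = 4.236 m³.
V constant ⇒ P ∝ T: V₄ = V₃; P₄ = P₃·(T₄/T₃) = 6.276 kPa.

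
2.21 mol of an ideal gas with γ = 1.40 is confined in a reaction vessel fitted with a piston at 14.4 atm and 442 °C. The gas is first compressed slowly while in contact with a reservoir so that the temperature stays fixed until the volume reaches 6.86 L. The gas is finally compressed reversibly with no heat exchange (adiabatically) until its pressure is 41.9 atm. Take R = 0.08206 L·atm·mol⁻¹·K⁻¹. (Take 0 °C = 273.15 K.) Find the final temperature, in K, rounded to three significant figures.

T₃ ≈ 898 K

Convert: T₁ = 715.1 K.
From PV = nRT: V₁ = nRT₁/P₁ = 9.007 L.
Isothermal, so P V is constant: T₂ = T₁; P₂ = P₁·(V₁/V₂) = 18.91 atm.
Reversible adiabatic, γ = 1.40: T₃ = T₂·(P₃/P₂)^((γ−1)/γ) = 897.7 K; V₃ = V₂·(P₂/P₃)^(1/γ) = 3.886 L.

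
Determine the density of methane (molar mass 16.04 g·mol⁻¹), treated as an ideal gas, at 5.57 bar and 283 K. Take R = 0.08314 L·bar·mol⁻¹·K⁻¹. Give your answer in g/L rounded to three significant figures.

ρ ≈ 3.80 g/L

ρ = PM/(RT) = (5.57 × 16.04) / (0.08314 × 283.0)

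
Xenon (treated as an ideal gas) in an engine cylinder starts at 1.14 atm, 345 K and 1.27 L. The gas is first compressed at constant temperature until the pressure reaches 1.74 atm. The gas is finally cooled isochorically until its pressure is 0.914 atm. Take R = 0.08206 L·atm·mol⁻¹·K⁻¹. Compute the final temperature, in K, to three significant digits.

T₃ ≈ 181 K

T constant ⇒ Boyle's law P V = const: T₂ = T₁; V₂ = V₁·(P₁/P₂) = 0.8321 L.
Isochoric, so P/T is constant: V₃ = V₂; T₃ = T₂·(P₃/P₂) = 181.2 K.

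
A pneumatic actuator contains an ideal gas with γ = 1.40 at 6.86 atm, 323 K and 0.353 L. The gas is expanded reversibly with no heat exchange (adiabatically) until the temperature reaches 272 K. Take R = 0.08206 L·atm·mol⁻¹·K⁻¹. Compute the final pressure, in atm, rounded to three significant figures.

P₂ ≈ 3.76 atm

Reversible adiabatic, γ = 1.40: P₂ = P₁·(T₂/T₁)^(γ/(γ−1)) = 3.759 atm; V₂ = V₁·(T₁/T₂)^(1/(γ−1)) = 0.5424 L.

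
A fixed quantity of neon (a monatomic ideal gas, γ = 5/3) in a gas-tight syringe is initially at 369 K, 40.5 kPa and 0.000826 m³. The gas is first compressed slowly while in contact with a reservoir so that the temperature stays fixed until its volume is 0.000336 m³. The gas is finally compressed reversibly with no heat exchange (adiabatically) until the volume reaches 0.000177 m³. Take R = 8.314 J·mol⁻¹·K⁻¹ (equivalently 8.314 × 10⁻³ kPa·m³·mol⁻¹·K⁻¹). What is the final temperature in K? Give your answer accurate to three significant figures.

T constant ⇒ Boyle's law P V = const: T₂ = T₁; P₂ = P₁·(V₁/V₂) = 99.56 kPa.
Reversible adiabatic, γ = 5/3: T₃ = T₂·(V₂/V₃)^(γ−1) = 565.7 K; P₃ = P₂·(V₂/V₃)^γ = 289.8 kPa.

T₃ ≈ 566 K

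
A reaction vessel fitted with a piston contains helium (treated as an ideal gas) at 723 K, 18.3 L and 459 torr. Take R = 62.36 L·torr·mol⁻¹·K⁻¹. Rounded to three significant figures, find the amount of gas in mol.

n ≈ 0.186 mol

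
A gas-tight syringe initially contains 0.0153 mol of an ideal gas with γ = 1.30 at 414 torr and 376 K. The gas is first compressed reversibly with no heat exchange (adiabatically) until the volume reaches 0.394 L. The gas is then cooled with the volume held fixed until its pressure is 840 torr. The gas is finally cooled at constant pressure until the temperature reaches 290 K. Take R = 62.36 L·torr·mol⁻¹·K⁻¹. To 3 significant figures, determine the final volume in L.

From PV = nRT: V₁ = nRT₁/P₁ = 0.8665 L.
Adiabatic (γ = 1.30), T V^(γ−1) and P V^γ constant: T₂ = T₁·(V₁/V₂)^(γ−1) = 476.3 K; P₂ = P₁·(V₁/V₂)^γ = 1153 torr.
Isochoric, so P/T is constant: V₃ = V₂; T₃ = T₂·(P₃/P₂) = 346.9 K.
Isobaric, so V/T is constant: P₄ = P₃; V₄ = V₃·(T₄/T₃) = 0.3294 L.

V₄ ≈ 0.329 L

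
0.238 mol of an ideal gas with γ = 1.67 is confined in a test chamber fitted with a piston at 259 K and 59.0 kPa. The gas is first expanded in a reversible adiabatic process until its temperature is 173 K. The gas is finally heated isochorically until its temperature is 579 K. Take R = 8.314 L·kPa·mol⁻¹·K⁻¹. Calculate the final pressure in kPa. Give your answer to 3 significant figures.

From PV = nRT: V₁ = nRT₁/P₁ = 8.686 L.
Reversible adiabatic, γ = 1.67: P₂ = P₁·(T₂/T₁)^(γ/(γ−1)) = 21.58 kPa; V₂ = V₁·(T₁/T₂)^(1/(γ−1)) = 15.86 L.
Isochoric, so P/T is constant: V₃ = V₂; P₃ = P₂·(T₃/T₂) = 72.22 kPa.

P₃ ≈ 72.2 kPa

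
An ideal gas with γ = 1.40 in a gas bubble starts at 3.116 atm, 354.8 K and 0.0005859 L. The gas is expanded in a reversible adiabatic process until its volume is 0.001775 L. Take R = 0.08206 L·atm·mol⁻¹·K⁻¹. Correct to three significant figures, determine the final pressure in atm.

Adiabatic (γ = 1.40), T V^(γ−1) and P V^γ constant: T₂ = T₁·(V₁/V₂)^(γ−1) = 227.7 K; P₂ = P₁·(V₁/V₂)^γ = 0.6602 atm.

P₂ ≈ 0.660 atm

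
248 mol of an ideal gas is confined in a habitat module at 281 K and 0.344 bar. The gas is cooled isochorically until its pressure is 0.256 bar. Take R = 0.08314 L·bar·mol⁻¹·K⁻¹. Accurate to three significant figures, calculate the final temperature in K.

T₂ ≈ 209 K

From PV = nRT: V₁ = nRT₁/P₁ = 1.684e+04 L.
Isochoric, so P/T is constant: V₂ = V₁; T₂ = T₁·(P₂/P₁) = 209.1 K.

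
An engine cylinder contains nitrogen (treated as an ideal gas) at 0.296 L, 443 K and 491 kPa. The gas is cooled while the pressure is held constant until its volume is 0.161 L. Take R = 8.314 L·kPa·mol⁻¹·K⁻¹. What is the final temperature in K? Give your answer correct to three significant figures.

P constant ⇒ V ∝ T: P₂ = P₁; T₂ = T₁·(V₂/V₁) = 241.0 K.

T₂ ≈ 241 K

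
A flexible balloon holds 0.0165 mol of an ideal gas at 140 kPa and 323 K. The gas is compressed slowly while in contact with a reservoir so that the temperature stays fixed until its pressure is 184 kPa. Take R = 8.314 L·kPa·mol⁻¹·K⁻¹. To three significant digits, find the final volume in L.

V₂ ≈ 0.241 L

From PV = nRT: V₁ = nRT₁/P₁ = 0.3165 L.
T constant ⇒ Boyle's law P V = const: T₂ = T₁; V₂ = V₁·(P₁/P₂) = 0.2408 L.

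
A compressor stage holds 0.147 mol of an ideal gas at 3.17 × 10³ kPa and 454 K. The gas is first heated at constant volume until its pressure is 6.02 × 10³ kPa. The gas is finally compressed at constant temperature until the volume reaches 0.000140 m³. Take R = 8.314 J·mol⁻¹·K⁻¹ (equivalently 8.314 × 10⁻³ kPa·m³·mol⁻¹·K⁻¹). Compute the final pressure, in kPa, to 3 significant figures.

From PV = nRT: V₁ = nRT₁/P₁ = 0.0001750 m³.
V constant ⇒ P ∝ T: V₂ = V₁; T₂ = T₁·(P₂/P₁) = 862.2 K.
T constant ⇒ Boyle's law P V = const: T₃ = T₂; P₃ = P₂·(V₂/V₃) = 7526 kPa.

P₃ ≈ 7.53e+03 kPa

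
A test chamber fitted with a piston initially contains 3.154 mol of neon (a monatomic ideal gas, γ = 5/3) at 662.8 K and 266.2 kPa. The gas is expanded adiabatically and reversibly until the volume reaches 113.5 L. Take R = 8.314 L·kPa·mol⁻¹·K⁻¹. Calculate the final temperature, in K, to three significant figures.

T₂ ≈ 458 K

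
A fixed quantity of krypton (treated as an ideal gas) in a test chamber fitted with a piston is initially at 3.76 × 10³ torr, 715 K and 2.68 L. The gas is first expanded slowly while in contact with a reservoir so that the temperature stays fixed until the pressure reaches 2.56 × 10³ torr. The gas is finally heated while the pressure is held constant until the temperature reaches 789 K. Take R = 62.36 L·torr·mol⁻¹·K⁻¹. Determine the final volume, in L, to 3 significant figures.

V₃ ≈ 4.34 L

T constant ⇒ Boyle's law P V = const: T₂ = T₁; V₂ = V₁·(P₁/P₂) = 3.936 L.
Isobaric, so V/T is constant: P₃ = P₂; V₃ = V₂·(T₃/T₂) = 4.344 L.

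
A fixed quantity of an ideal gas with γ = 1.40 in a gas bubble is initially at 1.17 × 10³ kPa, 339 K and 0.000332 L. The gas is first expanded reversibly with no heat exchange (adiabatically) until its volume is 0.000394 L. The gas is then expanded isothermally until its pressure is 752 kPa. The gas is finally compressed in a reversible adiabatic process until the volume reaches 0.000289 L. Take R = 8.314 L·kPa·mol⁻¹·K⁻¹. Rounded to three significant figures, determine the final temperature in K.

T₄ ≈ 389 K

Reversible adiabatic, γ = 1.40: T₂ = T₁·(V₁/V₂)^(γ−1) = 316.6 K; P₂ = P₁·(V₁/V₂)^γ = 920.6 kPa.
Isothermal, so P V is constant: T₃ = T₂; V₃ = V₂·(P₂/P₃) = 0.0004824 L.
Adiabatic (γ = 1.40), T V^(γ−1) and P V^γ constant: T₄ = T₃·(V₃/V₄)^(γ−1) = 388.5 K; P₄ = P₃·(V₃/V₄)^γ = 1541 kPa.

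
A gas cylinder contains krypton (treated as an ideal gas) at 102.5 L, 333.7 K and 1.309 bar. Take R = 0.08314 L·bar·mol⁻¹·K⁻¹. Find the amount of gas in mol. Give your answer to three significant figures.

PV = nRT ⇒ n = PV/(RT) = (1.309 × 102.5) / (0.08314 × 333.7)

n ≈ 4.84 mol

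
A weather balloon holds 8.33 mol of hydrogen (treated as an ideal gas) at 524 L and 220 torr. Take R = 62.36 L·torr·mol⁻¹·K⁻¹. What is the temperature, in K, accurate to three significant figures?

T ≈ 222 K

PV = nRT ⇒ T = PV/(nR) = (220 × 524) / (8.33 × 62.36)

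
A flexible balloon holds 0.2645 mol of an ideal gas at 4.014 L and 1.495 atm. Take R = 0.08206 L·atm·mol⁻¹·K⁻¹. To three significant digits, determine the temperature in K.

T ≈ 276 K

PV = nRT ⇒ T = PV/(nR) = (1.495 × 4.014) / (0.2645 × 0.08206)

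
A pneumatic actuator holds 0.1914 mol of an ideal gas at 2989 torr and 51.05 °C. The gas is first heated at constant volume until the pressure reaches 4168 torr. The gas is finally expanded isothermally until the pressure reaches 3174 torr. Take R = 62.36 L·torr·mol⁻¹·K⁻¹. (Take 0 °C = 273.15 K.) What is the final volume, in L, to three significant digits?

V₃ ≈ 1.70 L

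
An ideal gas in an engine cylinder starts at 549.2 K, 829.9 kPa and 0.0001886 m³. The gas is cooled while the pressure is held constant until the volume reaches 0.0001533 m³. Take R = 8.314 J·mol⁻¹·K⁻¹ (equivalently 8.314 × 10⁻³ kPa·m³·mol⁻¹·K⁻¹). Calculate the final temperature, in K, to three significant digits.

T₂ ≈ 446 K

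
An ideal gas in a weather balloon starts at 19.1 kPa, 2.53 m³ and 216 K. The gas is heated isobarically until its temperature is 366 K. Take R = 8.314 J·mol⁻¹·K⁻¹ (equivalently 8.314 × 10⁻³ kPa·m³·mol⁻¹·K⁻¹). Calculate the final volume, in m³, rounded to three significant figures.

P constant ⇒ V ∝ T: P₂ = P₁; V₂ = V₁·(T₂/T₁) = 4.287 m³.

V₂ ≈ 4.29 m³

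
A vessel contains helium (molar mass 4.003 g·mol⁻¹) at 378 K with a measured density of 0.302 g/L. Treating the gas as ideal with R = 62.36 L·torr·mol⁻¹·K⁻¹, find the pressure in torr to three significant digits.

P ≈ 1.78e+03 torr

ρ = PM/(RT) ⇒ P = ρRT/M = (0.302 × 62.36 × 378.0) / 4.003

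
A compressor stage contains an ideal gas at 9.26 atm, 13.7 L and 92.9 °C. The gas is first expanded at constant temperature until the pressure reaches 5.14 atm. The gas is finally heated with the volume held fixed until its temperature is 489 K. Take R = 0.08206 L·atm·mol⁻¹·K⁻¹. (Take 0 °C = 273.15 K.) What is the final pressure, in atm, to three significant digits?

Convert: T₁ = 366.0 K.
Isothermal, so P V is constant: T₂ = T₁; V₂ = V₁·(P₁/P₂) = 24.68 L.
Isochoric, so P/T is constant: V₃ = V₂; P₃ = P₂·(T₃/T₂) = 6.866 atm.

P₃ ≈ 6.87 atm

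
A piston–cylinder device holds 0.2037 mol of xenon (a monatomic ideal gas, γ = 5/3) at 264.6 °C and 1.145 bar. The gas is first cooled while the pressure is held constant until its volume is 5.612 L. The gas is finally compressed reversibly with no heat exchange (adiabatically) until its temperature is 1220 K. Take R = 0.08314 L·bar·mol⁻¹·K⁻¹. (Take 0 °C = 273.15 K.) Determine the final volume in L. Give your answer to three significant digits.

V₃ ≈ 0.973 L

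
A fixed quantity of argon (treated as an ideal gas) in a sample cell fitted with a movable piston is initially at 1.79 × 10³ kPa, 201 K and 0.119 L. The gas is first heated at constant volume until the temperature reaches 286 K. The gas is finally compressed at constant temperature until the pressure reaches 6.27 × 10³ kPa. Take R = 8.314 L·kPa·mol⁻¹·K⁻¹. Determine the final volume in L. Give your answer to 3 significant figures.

V₃ ≈ 0.0483 L

Isochoric, so P/T is constant: V₂ = V₁; P₂ = P₁·(T₂/T₁) = 2547 kPa.
T constant ⇒ Boyle's law P V = const: T₃ = T₂; V₃ = V₂·(P₂/P₃) = 0.04834 L.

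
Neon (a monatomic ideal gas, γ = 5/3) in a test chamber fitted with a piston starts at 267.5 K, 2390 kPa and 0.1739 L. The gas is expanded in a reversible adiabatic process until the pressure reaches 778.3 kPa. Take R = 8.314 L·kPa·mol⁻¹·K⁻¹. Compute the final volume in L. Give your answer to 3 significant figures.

V₂ ≈ 0.341 L

Reversible adiabatic, γ = 5/3: T₂ = T₁·(P₂/P₁)^((γ−1)/γ) = 170.8 K; V₂ = V₁·(P₁/P₂)^(1/γ) = 0.3409 L.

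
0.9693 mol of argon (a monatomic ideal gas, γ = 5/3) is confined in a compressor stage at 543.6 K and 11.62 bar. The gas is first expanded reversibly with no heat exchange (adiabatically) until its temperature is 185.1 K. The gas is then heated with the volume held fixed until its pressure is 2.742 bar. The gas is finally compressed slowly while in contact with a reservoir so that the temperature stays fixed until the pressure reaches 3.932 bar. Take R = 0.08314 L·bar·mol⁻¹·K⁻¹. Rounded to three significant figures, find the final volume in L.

From PV = nRT: V₁ = nRT₁/P₁ = 3.770 L.
Adiabatic (γ = 5/3), T V^(γ−1) and P V^γ constant: P₂ = P₁·(T₂/T₁)^(γ/(γ−1)) = 0.7862 bar; V₂ = V₁·(T₁/T₂)^(1/(γ−1)) = 18.97 L.
Isochoric, so P/T is constant: V₃ = V₂; T₃ = T₂·(P₃/P₂) = 645.6 K.
Isothermal, so P V is constant: T₄ = T₃; V₄ = V₃·(P₃/P₄) = 13.23 L.

V₄ ≈ 13.2 L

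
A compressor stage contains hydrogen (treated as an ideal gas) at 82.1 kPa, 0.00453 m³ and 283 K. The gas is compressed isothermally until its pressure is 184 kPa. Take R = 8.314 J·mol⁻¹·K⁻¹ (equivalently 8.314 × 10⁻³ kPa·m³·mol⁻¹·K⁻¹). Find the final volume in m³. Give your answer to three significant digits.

V₂ ≈ 0.00202 m³

Isothermal, so P V is constant: T₂ = T₁; V₂ = V₁·(P₁/P₂) = 0.002021 m³.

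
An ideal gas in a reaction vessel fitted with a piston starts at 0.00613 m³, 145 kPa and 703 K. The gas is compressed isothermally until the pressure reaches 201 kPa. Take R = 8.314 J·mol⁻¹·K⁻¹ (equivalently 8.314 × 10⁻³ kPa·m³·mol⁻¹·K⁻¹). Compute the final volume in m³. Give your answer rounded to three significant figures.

V₂ ≈ 0.00442 m³

T constant ⇒ Boyle's law P V = const: T₂ = T₁; V₂ = V₁·(P₁/P₂) = 0.004422 m³.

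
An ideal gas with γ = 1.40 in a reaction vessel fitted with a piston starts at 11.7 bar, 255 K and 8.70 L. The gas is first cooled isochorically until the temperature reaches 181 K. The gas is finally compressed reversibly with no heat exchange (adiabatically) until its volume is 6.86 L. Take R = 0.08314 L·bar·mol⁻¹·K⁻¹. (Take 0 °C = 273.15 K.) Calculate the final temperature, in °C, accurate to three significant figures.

V constant ⇒ P ∝ T: V₂ = V₁; P₂ = P₁·(T₂/T₁) = 8.305 bar.
Reversible adiabatic, γ = 1.40: T₃ = T₂·(V₂/V₃)^(γ−1) = 199.0 K; P₃ = P₂·(V₂/V₃)^γ = 11.58 bar.

T₃ ≈ -74.1 °C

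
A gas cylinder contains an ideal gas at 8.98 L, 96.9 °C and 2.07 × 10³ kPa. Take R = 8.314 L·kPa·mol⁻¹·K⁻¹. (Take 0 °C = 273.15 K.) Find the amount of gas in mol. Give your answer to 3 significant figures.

n ≈ 6.04 mol

Convert: T = 370.05 K.
PV = nRT ⇒ n = PV/(RT) = (2.07e+03 × 8.98) / (8.314 × 370.05)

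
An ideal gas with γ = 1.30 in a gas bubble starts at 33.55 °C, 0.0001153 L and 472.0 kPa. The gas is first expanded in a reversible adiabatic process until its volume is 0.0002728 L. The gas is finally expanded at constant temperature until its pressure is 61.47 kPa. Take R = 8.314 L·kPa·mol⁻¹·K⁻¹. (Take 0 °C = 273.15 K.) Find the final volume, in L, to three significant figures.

Convert: T₁ = 306.7 K.
Reversible adiabatic, γ = 1.30: T₂ = T₁·(V₁/V₂)^(γ−1) = 236.9 K; P₂ = P₁·(V₁/V₂)^γ = 154.1 kPa.
T constant ⇒ Boyle's law P V = const: T₃ = T₂; V₃ = V₂·(P₂/P₃) = 0.0006838 L.

V₃ ≈ 0.000684 L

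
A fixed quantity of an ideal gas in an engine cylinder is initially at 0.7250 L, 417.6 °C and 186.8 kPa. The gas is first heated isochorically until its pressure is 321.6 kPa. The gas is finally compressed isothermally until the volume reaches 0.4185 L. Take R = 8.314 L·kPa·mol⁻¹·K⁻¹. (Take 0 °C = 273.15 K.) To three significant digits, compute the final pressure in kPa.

Convert: T₁ = 690.8 K.
Isochoric, so P/T is constant: V₂ = V₁; T₂ = T₁·(P₂/P₁) = 1189 K.
Isothermal, so P V is constant: T₃ = T₂; P₃ = P₂·(V₂/V₃) = 557.1 kPa.

P₃ ≈ 557 kPa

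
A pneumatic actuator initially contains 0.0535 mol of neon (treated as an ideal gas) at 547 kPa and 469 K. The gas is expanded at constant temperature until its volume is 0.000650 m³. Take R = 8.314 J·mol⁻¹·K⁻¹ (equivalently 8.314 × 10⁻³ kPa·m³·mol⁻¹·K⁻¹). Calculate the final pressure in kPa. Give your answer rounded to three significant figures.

From PV = nRT: V₁ = nRT₁/P₁ = 0.0003814 m³.
T constant ⇒ Boyle's law P V = const: T₂ = T₁; P₂ = P₁·(V₁/V₂) = 320.9 kPa.

P₂ ≈ 321 kPa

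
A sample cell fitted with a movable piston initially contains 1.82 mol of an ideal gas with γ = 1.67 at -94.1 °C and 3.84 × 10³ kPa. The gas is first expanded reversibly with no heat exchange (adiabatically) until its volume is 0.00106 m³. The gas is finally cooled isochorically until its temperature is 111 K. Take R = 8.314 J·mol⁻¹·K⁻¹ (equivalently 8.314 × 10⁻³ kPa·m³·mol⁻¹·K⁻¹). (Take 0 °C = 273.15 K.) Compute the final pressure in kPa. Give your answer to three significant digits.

Convert: T₁ = 179.0 K.
From PV = nRT: V₁ = nRT₁/P₁ = 0.0007055 m³.
Adiabatic (γ = 1.67), T V^(γ−1) and P V^γ constant: T₂ = T₁·(V₁/V₂)^(γ−1) = 136.3 K; P₂ = P₁·(V₁/V₂)^γ = 1946 kPa.
V constant ⇒ P ∝ T: V₃ = V₂; P₃ = P₂·(T₃/T₂) = 1585 kPa.

P₃ ≈ 1.58e+03 kPa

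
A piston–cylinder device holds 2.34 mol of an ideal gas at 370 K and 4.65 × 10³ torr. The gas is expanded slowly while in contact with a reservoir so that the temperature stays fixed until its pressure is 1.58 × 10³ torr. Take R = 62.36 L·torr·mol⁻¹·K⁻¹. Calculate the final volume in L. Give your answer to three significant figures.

V₂ ≈ 34.2 L

From PV = nRT: V₁ = nRT₁/P₁ = 11.61 L.
Isothermal, so P V is constant: T₂ = T₁; V₂ = V₁·(P₁/P₂) = 34.17 L.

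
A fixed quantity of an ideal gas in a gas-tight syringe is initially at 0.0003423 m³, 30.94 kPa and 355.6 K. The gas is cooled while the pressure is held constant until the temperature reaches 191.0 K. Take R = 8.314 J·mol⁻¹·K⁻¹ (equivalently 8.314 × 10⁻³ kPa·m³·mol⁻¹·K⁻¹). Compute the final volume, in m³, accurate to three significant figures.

P constant ⇒ V ∝ T: P₂ = P₁; V₂ = V₁·(T₂/T₁) = 0.0001839 m³.

V₂ ≈ 0.000184 m³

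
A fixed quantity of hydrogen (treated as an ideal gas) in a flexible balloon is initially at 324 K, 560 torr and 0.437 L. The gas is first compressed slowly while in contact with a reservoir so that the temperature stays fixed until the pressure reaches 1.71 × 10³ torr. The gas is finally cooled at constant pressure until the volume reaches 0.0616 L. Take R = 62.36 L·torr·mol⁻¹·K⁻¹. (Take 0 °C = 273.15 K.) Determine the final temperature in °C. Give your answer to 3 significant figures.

Isothermal, so P V is constant: T₂ = T₁; V₂ = V₁·(P₁/P₂) = 0.1431 L.
P constant ⇒ V ∝ T: P₃ = P₂; T₃ = T₂·(V₃/V₂) = 139.5 K.

T₃ ≈ -134 °C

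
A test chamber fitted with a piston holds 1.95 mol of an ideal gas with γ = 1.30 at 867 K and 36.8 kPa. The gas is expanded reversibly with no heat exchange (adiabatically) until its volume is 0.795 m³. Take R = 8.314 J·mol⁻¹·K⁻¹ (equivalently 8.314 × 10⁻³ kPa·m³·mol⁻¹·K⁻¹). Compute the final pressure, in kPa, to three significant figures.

P₂ ≈ 14.2 kPa

From PV = nRT: V₁ = nRT₁/P₁ = 0.3820 m³.
Reversible adiabatic, γ = 1.30: T₂ = T₁·(V₁/V₂)^(γ−1) = 695.8 K; P₂ = P₁·(V₁/V₂)^γ = 14.19 kPa.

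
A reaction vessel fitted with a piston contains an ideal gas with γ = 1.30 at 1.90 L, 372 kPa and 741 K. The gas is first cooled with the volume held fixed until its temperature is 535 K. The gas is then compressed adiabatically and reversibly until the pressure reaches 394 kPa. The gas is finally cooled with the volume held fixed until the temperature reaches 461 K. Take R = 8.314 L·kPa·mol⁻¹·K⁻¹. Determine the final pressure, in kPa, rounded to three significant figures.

P₄ ≈ 311 kPa

V constant ⇒ P ∝ T: V₂ = V₁; P₂ = P₁·(T₂/T₁) = 268.6 kPa.
Reversible adiabatic, γ = 1.30: T₃ = T₂·(P₃/P₂)^((γ−1)/γ) = 584.5 K; V₃ = V₂·(P₂/P₃)^(1/γ) = 1.415 L.
V constant ⇒ P ∝ T: V₄ = V₃; P₄ = P₃·(T₄/T₃) = 310.8 kPa.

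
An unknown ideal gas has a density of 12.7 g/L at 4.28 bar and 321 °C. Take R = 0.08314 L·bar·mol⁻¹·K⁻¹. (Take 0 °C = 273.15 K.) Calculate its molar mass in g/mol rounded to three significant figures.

ρ = PM/(RT) ⇒ M = ρRT/P = (12.7 × 0.08314 × 594.1) / 4.28

M ≈ 147 g/mol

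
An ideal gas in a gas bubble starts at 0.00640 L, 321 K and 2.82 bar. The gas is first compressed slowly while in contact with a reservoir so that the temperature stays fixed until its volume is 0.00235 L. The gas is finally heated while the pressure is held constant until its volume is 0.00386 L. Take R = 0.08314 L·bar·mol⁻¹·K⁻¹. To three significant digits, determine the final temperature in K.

T₃ ≈ 527 K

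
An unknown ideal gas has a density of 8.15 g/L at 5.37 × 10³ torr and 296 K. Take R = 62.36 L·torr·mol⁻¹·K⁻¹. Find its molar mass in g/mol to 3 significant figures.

M ≈ 28.0 g/mol

ρ = PM/(RT) ⇒ M = ρRT/P = (8.15 × 62.36 × 296.0) / 5.37e+03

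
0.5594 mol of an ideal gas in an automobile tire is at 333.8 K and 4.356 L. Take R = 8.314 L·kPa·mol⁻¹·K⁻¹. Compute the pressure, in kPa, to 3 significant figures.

PV = nRT ⇒ P = nRT/V = (0.5594 × 8.314 × 333.8) / 4.356

P ≈ 356 kPa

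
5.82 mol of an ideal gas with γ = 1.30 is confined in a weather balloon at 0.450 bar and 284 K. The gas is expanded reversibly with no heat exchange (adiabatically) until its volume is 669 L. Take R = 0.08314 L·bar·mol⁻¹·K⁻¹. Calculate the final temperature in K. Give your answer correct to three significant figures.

From PV = nRT: V₁ = nRT₁/P₁ = 305.4 L.
Adiabatic (γ = 1.30), T V^(γ−1) and P V^γ constant: T₂ = T₁·(V₁/V₂)^(γ−1) = 224.5 K; P₂ = P₁·(V₁/V₂)^γ = 0.1623 bar.

T₂ ≈ 224 K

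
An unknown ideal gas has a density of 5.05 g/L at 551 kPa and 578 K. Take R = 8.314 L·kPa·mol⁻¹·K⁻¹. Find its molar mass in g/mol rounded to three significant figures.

ρ = PM/(RT) ⇒ M = ρRT/P = (5.05 × 8.314 × 578.0) / 551

M ≈ 44.0 g/mol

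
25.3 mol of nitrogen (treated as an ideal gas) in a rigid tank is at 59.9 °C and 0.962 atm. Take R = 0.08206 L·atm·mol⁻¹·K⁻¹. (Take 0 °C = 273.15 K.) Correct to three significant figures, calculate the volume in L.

Convert: T = 333.05 K.
PV = nRT ⇒ V = nRT/P = (25.3 × 0.08206 × 333.05) / 0.962

V ≈ 719 L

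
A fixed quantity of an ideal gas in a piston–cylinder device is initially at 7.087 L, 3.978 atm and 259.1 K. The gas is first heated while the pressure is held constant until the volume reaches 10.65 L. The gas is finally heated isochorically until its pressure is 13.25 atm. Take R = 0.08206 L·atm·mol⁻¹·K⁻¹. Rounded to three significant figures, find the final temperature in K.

Isobaric, so V/T is constant: P₂ = P₁; T₂ = T₁·(V₂/V₁) = 389.4 K.
V constant ⇒ P ∝ T: V₃ = V₂; T₃ = T₂·(P₃/P₂) = 1297 K.

T₃ ≈ 1.30e+03 K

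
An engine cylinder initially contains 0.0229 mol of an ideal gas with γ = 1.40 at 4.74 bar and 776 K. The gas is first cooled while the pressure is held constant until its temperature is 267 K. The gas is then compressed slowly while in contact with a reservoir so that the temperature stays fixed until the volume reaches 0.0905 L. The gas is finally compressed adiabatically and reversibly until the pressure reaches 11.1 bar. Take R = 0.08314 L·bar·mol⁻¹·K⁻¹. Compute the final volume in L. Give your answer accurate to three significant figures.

V₄ ≈ 0.0556 L

From PV = nRT: V₁ = nRT₁/P₁ = 0.3117 L.
Isobaric, so V/T is constant: P₂ = P₁; V₂ = V₁·(T₂/T₁) = 0.1072 L.
T constant ⇒ Boyle's law P V = const: T₃ = T₂; P₃ = P₂·(V₂/V₃) = 5.617 bar.
Reversible adiabatic, γ = 1.40: T₄ = T₃·(P₄/P₃)^((γ−1)/γ) = 324.4 K; V₄ = V₃·(P₃/P₄)^(1/γ) = 0.05564 L.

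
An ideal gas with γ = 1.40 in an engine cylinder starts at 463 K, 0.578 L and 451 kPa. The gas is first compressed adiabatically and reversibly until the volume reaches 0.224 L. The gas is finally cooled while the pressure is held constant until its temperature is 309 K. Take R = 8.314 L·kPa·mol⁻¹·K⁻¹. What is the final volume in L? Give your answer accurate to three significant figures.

V₃ ≈ 0.102 L

Reversible adiabatic, γ = 1.40: T₂ = T₁·(V₁/V₂)^(γ−1) = 676.5 K; P₂ = P₁·(V₁/V₂)^γ = 1700 kPa.
Isobaric, so V/T is constant: P₃ = P₂; V₃ = V₂·(T₃/T₂) = 0.1023 L.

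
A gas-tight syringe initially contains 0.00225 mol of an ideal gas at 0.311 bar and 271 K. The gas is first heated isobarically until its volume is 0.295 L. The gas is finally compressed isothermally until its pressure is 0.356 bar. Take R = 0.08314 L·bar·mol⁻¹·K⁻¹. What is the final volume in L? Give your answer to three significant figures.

V₃ ≈ 0.258 L

From PV = nRT: V₁ = nRT₁/P₁ = 0.1630 L.
Isobaric, so V/T is constant: P₂ = P₁; T₂ = T₁·(V₂/V₁) = 490.4 K.
T constant ⇒ Boyle's law P V = const: T₃ = T₂; V₃ = V₂·(P₂/P₃) = 0.2577 L.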